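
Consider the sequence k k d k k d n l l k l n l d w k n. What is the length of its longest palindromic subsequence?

One longest palindromic subsequence is kdllklldk (positions 5,6,8,9,10,11,13,14,16); it reads the same forward and backward, and the interval DP gives dp[1][17] = 9.

9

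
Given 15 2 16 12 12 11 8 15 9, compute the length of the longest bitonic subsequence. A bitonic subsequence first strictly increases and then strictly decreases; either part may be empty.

Let inc[i] be the LIS ending at i and dec[i] the longest strictly decreasing subsequence starting at i. inc = [1, 1, 2, 2, 2, 2, 2, 3, 3], dec = [4, 1, 4, 3, 3, 2, 1, 2, 1].
max_i inc[i]+dec[i]−1 = 5, with one witness 15, 16, 12, 11, 9.

5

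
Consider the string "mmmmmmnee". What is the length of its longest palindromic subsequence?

6

One longest palindromic subsequence is mmmmmm (positions 1,2,3,4,5,6); it reads the same forward and backward, and the interval DP gives dp[1][9] = 6.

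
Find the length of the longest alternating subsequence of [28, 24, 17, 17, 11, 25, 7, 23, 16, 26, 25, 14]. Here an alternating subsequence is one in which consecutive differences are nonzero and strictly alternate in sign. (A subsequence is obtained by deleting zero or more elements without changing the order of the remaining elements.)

Track the best alternating length ending on an up-step vs a down-step at each position: up/down = 1/1, 1/2, 1/2, 1/2, 1/2, 3/2, 1/4, 5/4, 5/6, 7/2, 7/8, 5/8.
The maximum over both is 8; one such subsequence is 28, 24, 25, 7, 23, 16, 26, 25.

8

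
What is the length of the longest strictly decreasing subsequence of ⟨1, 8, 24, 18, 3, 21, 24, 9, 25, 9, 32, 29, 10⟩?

Let dp[i] be the longest decreasing subsequence ending at position i. Then dp = [1, 1, 1, 2, 3, 2, 1, 3, 1, 3, 1, 2, 3].
The maximum is 3; one witness is 24, 18, 3 at positions 3,4,5.

3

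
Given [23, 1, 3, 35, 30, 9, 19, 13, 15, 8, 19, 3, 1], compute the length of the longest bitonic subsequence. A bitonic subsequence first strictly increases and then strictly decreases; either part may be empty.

Let inc[i] be the LIS ending at i and dec[i] the longest strictly decreasing subsequence starting at i. inc = [1, 1, 2, 3, 3, 3, 4, 4, 5, 3, 6, 2, 1], dec = [6, 1, 2, 7, 6, 4, 5, 4, 4, 3, 3, 2, 1].
max_i inc[i]+dec[i]−1 = 9, with one witness 1, 3, 35, 30, 19, 15, 8, 3, 1.

9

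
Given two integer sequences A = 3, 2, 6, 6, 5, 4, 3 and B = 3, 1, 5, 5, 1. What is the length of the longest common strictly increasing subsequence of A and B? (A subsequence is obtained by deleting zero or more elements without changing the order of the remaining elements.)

A longest common strictly increasing subsequence is 3, 5 (length 2); it appears in order in both A and B, and no longer such subsequence exists.

2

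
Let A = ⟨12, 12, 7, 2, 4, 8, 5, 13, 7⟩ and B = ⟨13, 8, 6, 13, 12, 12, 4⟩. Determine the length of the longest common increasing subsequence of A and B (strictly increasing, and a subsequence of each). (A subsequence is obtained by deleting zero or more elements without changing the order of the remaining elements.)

2

A longest common strictly increasing subsequence is 8, 13 (length 2); it appears in order in both A and B, and no longer such subsequence exists.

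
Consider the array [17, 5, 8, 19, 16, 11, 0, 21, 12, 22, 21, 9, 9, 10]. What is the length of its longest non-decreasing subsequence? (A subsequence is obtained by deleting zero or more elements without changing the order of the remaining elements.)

5

One longest non-decreasing subsequence is 5, 8, 19, 21, 22 (positions 2,3,4,8,10), of length 5; no longer one exists.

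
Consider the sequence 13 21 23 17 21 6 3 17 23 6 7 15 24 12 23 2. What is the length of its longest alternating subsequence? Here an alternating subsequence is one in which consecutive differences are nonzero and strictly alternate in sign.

11

Track the best alternating length ending on an up-step vs a down-step at each position: up/down = 1/1, 2/1, 2/1, 2/3, 4/3, 1/5, 1/5, 6/5, 6/1, 6/7, 8/7, 8/7, 8/1, 8/9, 10/9, 1/11.
The maximum over both is 11; one such subsequence is 13, 21, 17, 21, 6, 17, 6, 15, 12, 23, 2.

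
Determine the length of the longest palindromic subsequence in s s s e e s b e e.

5

One longest palindromic subsequence is eebee (positions 4,5,7,8,9); it reads the same forward and backward, and the interval DP gives dp[1][9] = 5.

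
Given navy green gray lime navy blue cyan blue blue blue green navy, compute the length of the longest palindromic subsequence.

8

Using dp[i][j] = 2 + dp[i+1][j−1] if the ends match, else max(dp[i+1][j], dp[i][j−1]):
dp[1][12] = 8. A witness is navy green blue blue blue blue green navy at positions 1,2,6,8,9,10,11,12.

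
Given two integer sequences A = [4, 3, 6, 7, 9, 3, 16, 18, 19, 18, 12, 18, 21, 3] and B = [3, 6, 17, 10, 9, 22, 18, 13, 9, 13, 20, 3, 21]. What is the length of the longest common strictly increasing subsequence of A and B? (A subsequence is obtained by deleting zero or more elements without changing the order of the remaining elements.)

5

For each value that appears in both, track the longest common increasing run ending there.
The best achievable length is 5; one witness is 3, 6, 9, 18, 21 (A-positions 2,3,5,8,13, B-positions 1,2,5,7,13).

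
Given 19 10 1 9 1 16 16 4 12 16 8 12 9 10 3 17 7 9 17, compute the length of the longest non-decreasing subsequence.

8

Let dp[i] be the longest non-decreasing subsequence ending at position i. Then dp = [1, 1, 1, 2, 2, 3, 4, 3, 4, 5, 4, 5, 5, 6, 3, 7, 4, 6, 8].
The maximum is 8; one witness is 1, 1, 4, 8, 9, 10, 17, 17 at positions 3,5,8,11,13,14,16,19.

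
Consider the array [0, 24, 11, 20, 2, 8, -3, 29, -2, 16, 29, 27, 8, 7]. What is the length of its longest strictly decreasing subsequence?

5

Scanning left to right, the best length ending at each element is: 0→1, 24→1, 11→2, 20→2, 2→3, 8→3, -3→4, 29→1, -2→4, 16→3, 29→1, 27→2, 8→4, 7→5.
So the longest decreasing subsequence has length 5, e.g. 24, 20, 16, 8, 7.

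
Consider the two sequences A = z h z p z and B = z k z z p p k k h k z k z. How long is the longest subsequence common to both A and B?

Backtracking the LCS table gives one alignment: z (A1,B4) → h (A2,B9) → z (A3,B11) → z (A5,B13).
So the longest common subsequence has length 4.

4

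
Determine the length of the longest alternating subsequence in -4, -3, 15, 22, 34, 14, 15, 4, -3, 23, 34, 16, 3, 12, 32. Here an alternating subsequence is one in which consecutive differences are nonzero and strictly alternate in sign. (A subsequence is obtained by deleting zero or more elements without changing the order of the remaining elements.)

A longest alternating subsequence is -4, 15, 14, 15, 4, 23, 3, 12 (positions 1,3,6,7,8,10,13,14); its 7 consecutive differences strictly alternate in sign, and length 8 is optimal.

8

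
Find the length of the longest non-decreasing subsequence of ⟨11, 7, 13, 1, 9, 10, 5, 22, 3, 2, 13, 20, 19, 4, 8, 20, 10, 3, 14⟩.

Let dp[i] be the longest non-decreasing subsequence ending at position i. Then dp = [1, 1, 2, 1, 2, 3, 2, 4, 2, 2, 4, 5, 5, 3, 4, 6, 5, 3, 6].
The maximum is 6; one witness is 7, 9, 10, 13, 20, 20 at positions 2,5,6,11,12,16.

6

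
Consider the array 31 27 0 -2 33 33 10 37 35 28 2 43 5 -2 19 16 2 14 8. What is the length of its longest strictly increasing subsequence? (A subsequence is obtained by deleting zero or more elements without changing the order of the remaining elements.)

One longest increasing subsequence is 31, 33, 37, 43 (positions 1,5,8,12), of length 4; no longer one exists.

4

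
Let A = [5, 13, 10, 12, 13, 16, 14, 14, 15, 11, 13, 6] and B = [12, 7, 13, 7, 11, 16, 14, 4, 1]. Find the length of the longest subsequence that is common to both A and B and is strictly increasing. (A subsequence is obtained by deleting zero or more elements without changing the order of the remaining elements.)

3

A longest common strictly increasing subsequence is 12, 13, 16 (length 3); it appears in order in both A and B, and no longer such subsequence exists.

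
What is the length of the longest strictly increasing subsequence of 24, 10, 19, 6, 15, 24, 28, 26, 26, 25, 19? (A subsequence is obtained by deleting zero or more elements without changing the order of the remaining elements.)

Let dp[i] be the longest increasing subsequence ending at position i. Then dp = [1, 1, 2, 1, 2, 3, 4, 4, 4, 4, 3].
The maximum is 4; one witness is 10, 19, 24, 28 at positions 2,3,6,7.

4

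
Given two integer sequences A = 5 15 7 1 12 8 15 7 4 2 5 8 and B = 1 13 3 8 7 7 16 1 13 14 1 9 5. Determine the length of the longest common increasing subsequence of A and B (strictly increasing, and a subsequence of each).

For each value that appears in both, track the longest common increasing run ending there.
The best achievable length is 2; one witness is 1, 8 (A-positions 4,6, B-positions 1,4).

2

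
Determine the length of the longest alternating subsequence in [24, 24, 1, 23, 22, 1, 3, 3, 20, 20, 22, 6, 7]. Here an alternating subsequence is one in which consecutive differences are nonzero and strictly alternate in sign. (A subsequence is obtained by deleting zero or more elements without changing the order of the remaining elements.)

A longest alternating subsequence is 24, 1, 23, 1, 20, 6, 7 (positions 1,3,4,6,9,12,13); its 6 consecutive differences strictly alternate in sign, and length 7 is optimal.

7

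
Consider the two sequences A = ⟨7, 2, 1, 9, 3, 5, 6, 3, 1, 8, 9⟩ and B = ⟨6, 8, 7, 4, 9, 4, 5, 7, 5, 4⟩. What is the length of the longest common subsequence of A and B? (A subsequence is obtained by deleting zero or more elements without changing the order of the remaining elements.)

3

Backtracking the LCS table gives one alignment: 7 (A1,B3) → 9 (A4,B5) → 5 (A6,B9).
So the longest common subsequence has length 3.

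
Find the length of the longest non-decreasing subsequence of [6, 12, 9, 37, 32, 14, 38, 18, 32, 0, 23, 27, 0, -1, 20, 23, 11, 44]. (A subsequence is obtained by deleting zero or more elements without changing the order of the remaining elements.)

Let dp[i] be the longest non-decreasing subsequence ending at position i. Then dp = [1, 2, 2, 3, 3, 3, 4, 4, 5, 1, 5, 6, 2, 1, 5, 6, 3, 7].
The maximum is 7; one witness is 6, 12, 14, 18, 23, 27, 44 at positions 1,2,6,8,11,12,18.

7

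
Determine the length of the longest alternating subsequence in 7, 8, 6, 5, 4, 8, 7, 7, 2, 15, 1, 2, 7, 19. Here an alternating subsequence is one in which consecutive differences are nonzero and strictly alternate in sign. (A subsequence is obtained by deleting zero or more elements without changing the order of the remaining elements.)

A longest alternating subsequence is 7, 8, 6, 8, 7, 15, 1, 2 (positions 1,2,3,6,7,10,11,12); its 7 consecutive differences strictly alternate in sign, and length 8 is optimal.

8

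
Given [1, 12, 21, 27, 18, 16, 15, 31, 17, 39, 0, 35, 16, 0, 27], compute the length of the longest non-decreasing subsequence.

6

Let dp[i] be the longest non-decreasing subsequence ending at position i. Then dp = [1, 2, 3, 4, 3, 3, 3, 5, 4, 6, 1, 6, 4, 2, 5].
The maximum is 6; one witness is 1, 12, 21, 27, 31, 39 at positions 1,2,3,4,8,10.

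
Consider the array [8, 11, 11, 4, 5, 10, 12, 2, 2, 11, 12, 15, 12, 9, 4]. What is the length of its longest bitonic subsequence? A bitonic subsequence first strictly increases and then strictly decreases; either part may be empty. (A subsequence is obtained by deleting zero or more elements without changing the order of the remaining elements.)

9

Let inc[i] be the LIS ending at i and dec[i] the longest strictly decreasing subsequence starting at i. inc = [1, 2, 2, 1, 2, 3, 4, 1, 1, 4, 5, 6, 5, 3, 2], dec = [3, 4, 4, 2, 2, 3, 4, 1, 1, 3, 3, 4, 3, 2, 1].
max_i inc[i]+dec[i]−1 = 9, with one witness 4, 5, 10, 11, 12, 15, 12, 9, 4.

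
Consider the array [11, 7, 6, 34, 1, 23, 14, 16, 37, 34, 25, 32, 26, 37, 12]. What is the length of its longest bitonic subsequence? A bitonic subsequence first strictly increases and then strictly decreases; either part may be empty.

One longest bitonic subsequence is 11, 14, 16, 37, 34, 32, 26, 12 (positions 1,7,8,9,10,12,13,15): it rises to 37 then falls. Length 8 is optimal.

8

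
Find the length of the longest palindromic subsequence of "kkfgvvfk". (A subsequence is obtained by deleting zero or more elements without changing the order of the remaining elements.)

6

One longest palindromic subsequence is kfvvfk (positions 1,3,5,6,7,8); it reads the same forward and backward, and the interval DP gives dp[1][8] = 6.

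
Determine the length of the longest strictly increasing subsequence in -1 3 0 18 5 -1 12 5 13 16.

One longest increasing subsequence is -1, 3, 5, 12, 13, 16 (positions 1,2,5,7,9,10), of length 6; no longer one exists.

6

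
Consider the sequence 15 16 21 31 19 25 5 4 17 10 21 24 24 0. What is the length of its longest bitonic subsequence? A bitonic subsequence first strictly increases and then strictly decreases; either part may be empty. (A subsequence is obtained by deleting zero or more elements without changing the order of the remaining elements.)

8

Let inc[i] be the LIS ending at i and dec[i] the longest strictly decreasing subsequence starting at i. inc = [1, 2, 3, 4, 3, 4, 1, 1, 3, 2, 4, 5, 5, 1], dec = [4, 4, 5, 5, 4, 4, 3, 2, 3, 2, 2, 2, 2, 1].
max_i inc[i]+dec[i]−1 = 8, with one witness 15, 16, 21, 31, 25, 17, 10, 0.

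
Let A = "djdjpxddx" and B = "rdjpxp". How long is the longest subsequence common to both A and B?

Backtracking the LCS table gives one alignment: d (A3,B2) → j (A4,B3) → p (A5,B4) → x (A6,B5).
So the longest common subsequence has length 4.

4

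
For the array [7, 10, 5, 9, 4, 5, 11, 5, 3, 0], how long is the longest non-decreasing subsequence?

One longest non-decreasing subsequence is 7, 10, 11 (positions 1,2,7), of length 3; no longer one exists.

3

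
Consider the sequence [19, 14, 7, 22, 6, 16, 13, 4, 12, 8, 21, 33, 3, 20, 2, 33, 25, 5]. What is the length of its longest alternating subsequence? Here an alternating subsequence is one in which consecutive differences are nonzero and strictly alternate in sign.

14

A longest alternating subsequence is 19, 14, 22, 6, 16, 4, 12, 8, 21, 3, 20, 2, 33, 25 (positions 1,2,4,5,6,8,9,10,11,13,14,15,16,17); its 13 consecutive differences strictly alternate in sign, and length 14 is optimal.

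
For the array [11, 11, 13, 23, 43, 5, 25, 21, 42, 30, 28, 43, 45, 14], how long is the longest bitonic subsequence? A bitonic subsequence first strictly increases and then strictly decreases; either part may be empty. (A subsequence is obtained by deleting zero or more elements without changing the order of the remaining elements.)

One longest bitonic subsequence is 11, 13, 23, 43, 42, 30, 28, 14 (positions 1,3,4,5,9,10,11,14): it rises to 43 then falls. Length 8 is optimal.

8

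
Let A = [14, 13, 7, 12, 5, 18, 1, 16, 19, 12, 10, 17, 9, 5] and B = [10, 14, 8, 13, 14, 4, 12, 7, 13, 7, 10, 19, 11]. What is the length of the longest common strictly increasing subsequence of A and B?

A longest common strictly increasing subsequence is 7, 10 (length 2); it appears in order in both A and B, and no longer such subsequence exists.

2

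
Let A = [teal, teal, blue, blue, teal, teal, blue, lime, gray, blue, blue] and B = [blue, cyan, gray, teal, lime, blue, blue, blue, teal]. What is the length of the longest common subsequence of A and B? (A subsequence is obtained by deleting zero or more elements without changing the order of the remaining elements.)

5

Backtracking the LCS table gives one alignment: blue (A3,B1) → teal (A5,B4) → blue (A7,B6) → blue (A10,B7) → blue (A11,B8).
So the longest common subsequence has length 5.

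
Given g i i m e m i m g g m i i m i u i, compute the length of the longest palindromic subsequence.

12

One longest palindromic subsequence is iimimggmimii (positions 2,3,4,7,8,9,10,11,13,14,15,17); it reads the same forward and backward, and the interval DP gives dp[1][17] = 12.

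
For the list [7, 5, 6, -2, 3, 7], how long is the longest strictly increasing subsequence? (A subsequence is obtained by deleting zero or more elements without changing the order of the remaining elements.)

Let dp[i] be the longest increasing subsequence ending at position i. Then dp = [1, 1, 2, 1, 2, 3].
The maximum is 3; one witness is 5, 6, 7 at positions 2,3,6.

3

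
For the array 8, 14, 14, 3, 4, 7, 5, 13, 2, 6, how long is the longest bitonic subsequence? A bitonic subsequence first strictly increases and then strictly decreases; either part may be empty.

One longest bitonic subsequence is 8, 14, 7, 5, 2 (positions 1,2,6,7,9): it rises to 14 then falls. Length 5 is optimal.

5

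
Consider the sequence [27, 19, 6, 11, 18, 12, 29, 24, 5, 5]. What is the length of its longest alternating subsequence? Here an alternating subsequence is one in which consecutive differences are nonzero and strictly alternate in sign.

6

A longest alternating subsequence is 27, 6, 18, 12, 29, 24 (positions 1,3,5,6,7,8); its 5 consecutive differences strictly alternate in sign, and length 6 is optimal.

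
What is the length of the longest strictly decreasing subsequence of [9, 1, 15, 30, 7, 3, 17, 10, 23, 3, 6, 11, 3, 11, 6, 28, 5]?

Scanning left to right, the best length ending at each element is: 9→1, 1→2, 15→1, 30→1, 7→2, 3→3, 17→2, 10→3, 23→2, 3→4, 6→4, 11→3, 3→5, 11→3, 6→4, 28→2, 5→5.
So the longest decreasing subsequence has length 5, e.g. 30, 17, 10, 6, 3.

5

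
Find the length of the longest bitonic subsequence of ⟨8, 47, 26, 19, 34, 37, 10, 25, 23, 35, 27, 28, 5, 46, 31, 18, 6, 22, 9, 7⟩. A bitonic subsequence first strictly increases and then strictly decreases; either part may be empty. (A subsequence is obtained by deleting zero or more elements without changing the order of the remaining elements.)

10

One longest bitonic subsequence is 8, 19, 25, 27, 28, 46, 31, 22, 9, 7 (positions 1,4,8,11,12,14,15,18,19,20): it rises to 46 then falls. Length 10 is optimal.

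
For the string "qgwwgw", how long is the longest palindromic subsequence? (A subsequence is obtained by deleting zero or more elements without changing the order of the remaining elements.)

One longest palindromic subsequence is gwwg (positions 2,3,4,5); it reads the same forward and backward, and the interval DP gives dp[1][6] = 4.

4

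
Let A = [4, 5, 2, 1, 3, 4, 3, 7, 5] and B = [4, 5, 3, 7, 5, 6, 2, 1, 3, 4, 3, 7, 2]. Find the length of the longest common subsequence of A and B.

8

A longest common subsequence is 4, 5, 2, 1, 3, 4, 3, 7 (length 8); the LCS DP confirms no longer common subsequence exists.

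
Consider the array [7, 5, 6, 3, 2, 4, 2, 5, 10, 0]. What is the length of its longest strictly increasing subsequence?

4

Scanning left to right, the best length ending at each element is: 7→1, 5→1, 6→2, 3→1, 2→1, 4→2, 2→1, 5→3, 10→4, 0→1.
So the longest increasing subsequence has length 4, e.g. 3, 4, 5, 10.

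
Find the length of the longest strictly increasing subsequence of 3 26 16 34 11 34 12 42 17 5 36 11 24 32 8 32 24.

Scanning left to right, the best length ending at each element is: 3→1, 26→2, 16→2, 34→3, 11→2, 34→3, 12→3, 42→4, 17→4, 5→2, 36→5, 11→3, 24→5, 32→6, 8→3, 32→6, 24→5.
So the longest increasing subsequence has length 6, e.g. 3, 11, 12, 17, 24, 32.

6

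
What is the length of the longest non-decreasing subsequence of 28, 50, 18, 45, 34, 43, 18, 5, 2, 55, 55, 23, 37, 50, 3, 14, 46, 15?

Let dp[i] be the longest non-decreasing subsequence ending at position i. Then dp = [1, 2, 1, 2, 2, 3, 2, 1, 1, 4, 5, 3, 4, 5, 2, 3, 5, 4].
The maximum is 5; one witness is 28, 34, 43, 55, 55 at positions 1,5,6,10,11.

5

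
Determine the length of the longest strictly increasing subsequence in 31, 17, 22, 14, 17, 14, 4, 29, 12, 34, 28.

4

Let dp[i] be the longest increasing subsequence ending at position i. Then dp = [1, 1, 2, 1, 2, 1, 1, 3, 2, 4, 3].
The maximum is 4; one witness is 17, 22, 29, 34 at positions 2,3,8,10.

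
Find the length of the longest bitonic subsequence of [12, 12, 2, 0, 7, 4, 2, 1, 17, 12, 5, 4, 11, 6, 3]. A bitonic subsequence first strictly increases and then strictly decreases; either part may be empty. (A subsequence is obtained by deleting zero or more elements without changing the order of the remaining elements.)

One longest bitonic subsequence is 2, 7, 17, 12, 11, 6, 3 (positions 3,5,9,10,13,14,15): it rises to 17 then falls. Length 7 is optimal.

7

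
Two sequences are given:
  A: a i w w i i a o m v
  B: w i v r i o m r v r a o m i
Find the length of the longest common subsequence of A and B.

Backtracking the LCS table gives one alignment: w (A4,B1) → i (A5,B2) → i (A6,B5) → a (A7,B11) → o (A8,B12) → m (A9,B13).
So the longest common subsequence has length 6.

6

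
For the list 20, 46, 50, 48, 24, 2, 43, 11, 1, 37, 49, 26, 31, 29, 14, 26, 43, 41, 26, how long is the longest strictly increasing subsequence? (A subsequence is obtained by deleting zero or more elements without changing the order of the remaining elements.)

One longest increasing subsequence is 20, 24, 26, 31, 43 (positions 1,5,12,13,17), of length 5; no longer one exists.

5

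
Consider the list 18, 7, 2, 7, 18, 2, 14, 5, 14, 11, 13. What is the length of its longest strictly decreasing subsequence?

3

Scanning left to right, the best length ending at each element is: 18→1, 7→2, 2→3, 7→2, 18→1, 2→3, 14→2, 5→3, 14→2, 11→3, 13→3.
So the longest decreasing subsequence has length 3, e.g. 18, 7, 2.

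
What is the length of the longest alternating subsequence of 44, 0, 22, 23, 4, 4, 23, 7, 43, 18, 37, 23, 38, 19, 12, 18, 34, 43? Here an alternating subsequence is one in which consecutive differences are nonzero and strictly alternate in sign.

Track the best alternating length ending on an up-step vs a down-step at each position: up/down = 1/1, 1/2, 3/2, 3/2, 3/4, 3/4, 5/2, 5/6, 7/2, 7/8, 9/8, 9/10, 11/8, 9/12, 7/12, 13/12, 13/12, 13/2.
The maximum over both is 13; one such subsequence is 44, 0, 22, 4, 23, 7, 43, 18, 37, 23, 38, 12, 18.

13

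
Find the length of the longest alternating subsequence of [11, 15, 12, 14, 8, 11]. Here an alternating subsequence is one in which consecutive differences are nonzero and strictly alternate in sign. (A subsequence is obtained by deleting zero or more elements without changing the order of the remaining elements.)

Track the best alternating length ending on an up-step vs a down-step at each position: up/down = 1/1, 2/1, 2/3, 4/3, 1/5, 6/5.
The maximum over both is 6; one such subsequence is 11, 15, 12, 14, 8, 11.

6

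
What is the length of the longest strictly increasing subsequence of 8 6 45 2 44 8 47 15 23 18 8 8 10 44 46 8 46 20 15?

6

Scanning left to right, the best length ending at each element is: 8→1, 6→1, 45→2, 2→1, 44→2, 8→2, 47→3, 15→3, 23→4, 18→4, 8→2, 8→2, 10→3, 44→5, 46→6, 8→2, 46→6, 20→5, 15→4.
So the longest increasing subsequence has length 6, e.g. 6, 8, 15, 23, 44, 46.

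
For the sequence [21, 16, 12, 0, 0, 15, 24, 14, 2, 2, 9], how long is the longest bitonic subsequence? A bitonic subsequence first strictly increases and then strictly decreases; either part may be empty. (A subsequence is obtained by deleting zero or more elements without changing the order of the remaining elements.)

5

One longest bitonic subsequence is 21, 16, 15, 14, 9 (positions 1,2,6,8,11): it rises to 21 then falls. Length 5 is optimal.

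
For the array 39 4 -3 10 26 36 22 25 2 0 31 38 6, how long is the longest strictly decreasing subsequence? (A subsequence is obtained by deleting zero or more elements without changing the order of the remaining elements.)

Scanning left to right, the best length ending at each element is: 39→1, 4→2, -3→3, 10→2, 26→2, 36→2, 22→3, 25→3, 2→4, 0→5, 31→3, 38→2, 6→4.
So the longest decreasing subsequence has length 5, e.g. 39, 26, 22, 2, 0.

5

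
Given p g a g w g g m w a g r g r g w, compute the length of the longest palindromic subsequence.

One longest palindromic subsequence is ggwggwgg (positions 2,4,5,6,7,9,13,15); it reads the same forward and backward, and the interval DP gives dp[1][16] = 8.

8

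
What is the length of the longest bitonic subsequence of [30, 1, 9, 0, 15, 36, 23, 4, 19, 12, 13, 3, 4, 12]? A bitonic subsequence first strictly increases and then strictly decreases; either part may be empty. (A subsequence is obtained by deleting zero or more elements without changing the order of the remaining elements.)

Let inc[i] be the LIS ending at i and dec[i] the longest strictly decreasing subsequence starting at i. inc = [1, 1, 2, 1, 3, 4, 4, 2, 4, 3, 4, 2, 3, 4], dec = [5, 2, 3, 1, 3, 5, 4, 2, 3, 2, 2, 1, 1, 1].
max_i inc[i]+dec[i]−1 = 8, with one witness 1, 9, 15, 36, 23, 19, 13, 12.

8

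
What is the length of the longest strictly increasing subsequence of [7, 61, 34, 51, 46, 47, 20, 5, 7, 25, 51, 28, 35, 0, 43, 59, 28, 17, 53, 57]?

8

Scanning left to right, the best length ending at each element is: 7→1, 61→2, 34→2, 51→3, 46→3, 47→4, 20→2, 5→1, 7→2, 25→3, 51→5, 28→4, 35→5, 0→1, 43→6, 59→7, 28→4, 17→3, 53→7, 57→8.
So the longest increasing subsequence has length 8, e.g. 7, 20, 25, 28, 35, 43, 53, 57.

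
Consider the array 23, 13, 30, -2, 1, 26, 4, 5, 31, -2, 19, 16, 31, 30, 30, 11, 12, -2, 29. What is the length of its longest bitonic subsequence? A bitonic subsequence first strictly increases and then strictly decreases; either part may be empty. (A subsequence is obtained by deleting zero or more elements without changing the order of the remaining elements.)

9

Let inc[i] be the LIS ending at i and dec[i] the longest strictly decreasing subsequence starting at i. inc = [1, 1, 2, 1, 2, 3, 3, 4, 5, 1, 5, 5, 6, 6, 6, 5, 6, 1, 7], dec = [5, 3, 6, 1, 2, 5, 2, 2, 5, 1, 4, 3, 4, 3, 3, 2, 2, 1, 1].
max_i inc[i]+dec[i]−1 = 9, with one witness -2, 1, 4, 5, 31, 19, 16, 12, -2.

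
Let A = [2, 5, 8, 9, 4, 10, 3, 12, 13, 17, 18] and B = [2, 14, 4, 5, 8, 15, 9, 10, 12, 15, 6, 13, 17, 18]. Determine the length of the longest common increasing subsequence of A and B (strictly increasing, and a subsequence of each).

9

For each value that appears in both, track the longest common increasing run ending there.
The best achievable length is 9; one witness is 2, 5, 8, 9, 10, 12, 13, 17, 18 (A-positions 1,2,3,4,6,8,9,10,11, B-positions 1,4,5,7,8,9,12,13,14).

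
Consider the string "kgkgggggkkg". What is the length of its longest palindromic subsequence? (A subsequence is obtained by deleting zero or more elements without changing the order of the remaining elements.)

9

Using dp[i][j] = 2 + dp[i+1][j−1] if the ends match, else max(dp[i+1][j], dp[i][j−1]):
dp[1][11] = 9. A witness is gkgggggkg at positions 2,3,4,5,6,7,8,10,11.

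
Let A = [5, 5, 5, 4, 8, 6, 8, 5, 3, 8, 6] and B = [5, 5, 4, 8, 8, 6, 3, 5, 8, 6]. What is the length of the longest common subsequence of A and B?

8

Backtracking the LCS table gives one alignment: 5 (A2,B1) → 5 (A3,B2) → 4 (A4,B3) → 8 (A5,B5) → 6 (A6,B6) → 5 (A8,B8) → 8 (A10,B9) → 6 (A11,B10).
So the longest common subsequence has length 8.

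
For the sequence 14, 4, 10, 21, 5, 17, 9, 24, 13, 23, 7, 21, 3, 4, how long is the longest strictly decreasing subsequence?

One longest decreasing subsequence is 14, 10, 9, 7, 3 (positions 1,3,7,11,13), of length 5; no longer one exists.

5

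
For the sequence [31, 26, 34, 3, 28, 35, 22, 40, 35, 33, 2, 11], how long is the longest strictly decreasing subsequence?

4

Let dp[i] be the longest decreasing subsequence ending at position i. Then dp = [1, 2, 1, 3, 2, 1, 3, 1, 2, 3, 4, 4].
The maximum is 4; one witness is 31, 26, 3, 2 at positions 1,2,4,11.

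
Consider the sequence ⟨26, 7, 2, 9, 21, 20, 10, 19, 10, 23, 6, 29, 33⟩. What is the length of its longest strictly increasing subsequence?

7

Let dp[i] be the longest increasing subsequence ending at position i. Then dp = [1, 1, 1, 2, 3, 3, 3, 4, 3, 5, 2, 6, 7].
The maximum is 7; one witness is 7, 9, 10, 19, 23, 29, 33 at positions 2,4,7,8,10,12,13.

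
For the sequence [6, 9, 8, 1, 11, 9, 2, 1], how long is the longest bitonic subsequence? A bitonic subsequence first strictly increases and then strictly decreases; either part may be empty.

6

One longest bitonic subsequence is 6, 9, 11, 9, 2, 1 (positions 1,2,5,6,7,8): it rises to 11 then falls. Length 6 is optimal.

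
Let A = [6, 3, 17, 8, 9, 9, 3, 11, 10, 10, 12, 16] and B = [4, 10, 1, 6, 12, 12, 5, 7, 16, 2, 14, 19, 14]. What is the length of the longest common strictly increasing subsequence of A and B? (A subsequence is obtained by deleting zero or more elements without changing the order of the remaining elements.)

3

For each value that appears in both, track the longest common increasing run ending there.
The best achievable length is 3; one witness is 10, 12, 16 (A-positions 9,11,12, B-positions 2,5,9).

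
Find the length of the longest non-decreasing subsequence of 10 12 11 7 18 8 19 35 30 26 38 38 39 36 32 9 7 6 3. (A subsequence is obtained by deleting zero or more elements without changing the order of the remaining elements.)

One longest non-decreasing subsequence is 10, 12, 18, 19, 35, 38, 38, 39 (positions 1,2,5,7,8,11,12,13), of length 8; no longer one exists.

8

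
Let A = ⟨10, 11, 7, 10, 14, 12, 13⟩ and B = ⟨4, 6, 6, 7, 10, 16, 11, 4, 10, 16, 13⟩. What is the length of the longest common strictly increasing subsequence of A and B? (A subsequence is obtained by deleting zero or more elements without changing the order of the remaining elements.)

3

For each value that appears in both, track the longest common increasing run ending there.
The best achievable length is 3; one witness is 7, 10, 13 (A-positions 3,4,7, B-positions 4,5,11).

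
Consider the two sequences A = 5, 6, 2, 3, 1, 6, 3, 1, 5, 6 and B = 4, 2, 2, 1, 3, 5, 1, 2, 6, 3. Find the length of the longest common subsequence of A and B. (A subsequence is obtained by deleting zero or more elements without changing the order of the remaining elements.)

5

A longest common subsequence is 2, 3, 1, 6, 3 (length 5); the LCS DP confirms no longer common subsequence exists.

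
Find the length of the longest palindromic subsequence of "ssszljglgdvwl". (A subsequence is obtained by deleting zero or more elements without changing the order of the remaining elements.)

One longest palindromic subsequence is lglgl (positions 5,7,8,9,13); it reads the same forward and backward, and the interval DP gives dp[1][13] = 5.

5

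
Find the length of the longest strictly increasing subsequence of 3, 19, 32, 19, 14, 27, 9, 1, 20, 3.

Let dp[i] be the longest increasing subsequence ending at position i. Then dp = [1, 2, 3, 2, 2, 3, 2, 1, 3, 2].
The maximum is 3; one witness is 3, 19, 32 at positions 1,2,3.

3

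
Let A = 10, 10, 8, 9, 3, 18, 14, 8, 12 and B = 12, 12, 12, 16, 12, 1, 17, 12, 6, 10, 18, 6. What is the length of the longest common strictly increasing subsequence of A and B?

For each value that appears in both, track the longest common increasing run ending there.
The best achievable length is 2; one witness is 10, 18 (A-positions 1,6, B-positions 10,11).

2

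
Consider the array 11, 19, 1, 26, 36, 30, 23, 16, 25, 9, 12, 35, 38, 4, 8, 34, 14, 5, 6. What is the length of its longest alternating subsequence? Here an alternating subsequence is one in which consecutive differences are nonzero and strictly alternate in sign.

Track the best alternating length ending on an up-step vs a down-step at each position: up/down = 1/1, 2/1, 1/3, 4/1, 4/1, 4/5, 4/5, 4/5, 6/5, 4/7, 8/7, 8/5, 8/1, 4/9, 10/9, 10/9, 10/11, 10/11, 12/11.
The maximum over both is 12; one such subsequence is 11, 19, 1, 26, 23, 25, 9, 12, 4, 8, 5, 6.

12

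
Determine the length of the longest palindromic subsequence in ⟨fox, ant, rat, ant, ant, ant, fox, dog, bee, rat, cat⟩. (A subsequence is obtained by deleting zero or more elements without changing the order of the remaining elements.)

Using dp[i][j] = 2 + dp[i+1][j−1] if the ends match, else max(dp[i+1][j], dp[i][j−1]):
dp[1][11] = 6. A witness is fox ant ant ant ant fox at positions 1,2,4,5,6,7.

6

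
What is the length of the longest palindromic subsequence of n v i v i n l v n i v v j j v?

9

One longest palindromic subsequence is vvinvnivv (positions 2,4,5,6,8,9,10,12,15); it reads the same forward and backward, and the interval DP gives dp[1][15] = 9.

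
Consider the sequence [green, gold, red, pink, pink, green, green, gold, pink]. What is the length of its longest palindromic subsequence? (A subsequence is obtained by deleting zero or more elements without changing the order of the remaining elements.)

One longest palindromic subsequence is pink green green pink (positions 4,6,7,9); it reads the same forward and backward, and the interval DP gives dp[1][9] = 4.

4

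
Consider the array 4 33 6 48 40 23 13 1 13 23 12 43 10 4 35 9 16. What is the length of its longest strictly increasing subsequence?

One longest increasing subsequence is 4, 6, 13, 23, 43 (positions 1,3,7,10,12), of length 5; no longer one exists.

5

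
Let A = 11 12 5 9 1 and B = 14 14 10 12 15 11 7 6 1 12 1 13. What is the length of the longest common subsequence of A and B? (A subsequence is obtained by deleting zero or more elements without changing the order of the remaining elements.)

Backtracking the LCS table gives one alignment: 11 (A1,B6) → 12 (A2,B10) → 1 (A5,B11).
So the longest common subsequence has length 3.

3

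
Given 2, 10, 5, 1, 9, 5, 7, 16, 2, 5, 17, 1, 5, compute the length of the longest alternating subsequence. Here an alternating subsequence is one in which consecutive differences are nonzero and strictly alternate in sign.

A longest alternating subsequence is 2, 10, 5, 9, 5, 7, 2, 5, 1, 5 (positions 1,2,3,5,6,7,9,10,12,13); its 9 consecutive differences strictly alternate in sign, and length 10 is optimal.

10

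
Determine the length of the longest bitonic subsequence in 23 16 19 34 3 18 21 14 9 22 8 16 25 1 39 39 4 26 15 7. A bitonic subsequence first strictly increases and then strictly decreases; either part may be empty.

One longest bitonic subsequence is 16, 19, 21, 22, 25, 39, 26, 15, 7 (positions 2,3,7,10,13,15,18,19,20): it rises to 39 then falls. Length 9 is optimal.

9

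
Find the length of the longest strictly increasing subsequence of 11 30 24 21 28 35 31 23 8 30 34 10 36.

6

One longest increasing subsequence is 11, 24, 28, 31, 34, 36 (positions 1,3,5,7,11,13), of length 6; no longer one exists.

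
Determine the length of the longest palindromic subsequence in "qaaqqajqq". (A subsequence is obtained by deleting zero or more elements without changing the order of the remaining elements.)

One longest palindromic subsequence is qaqqaq (positions 1,3,4,5,6,9); it reads the same forward and backward, and the interval DP gives dp[1][9] = 6.

6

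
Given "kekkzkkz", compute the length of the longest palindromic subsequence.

One longest palindromic subsequence is kkzkk (positions 3,4,5,6,7); it reads the same forward and backward, and the interval DP gives dp[1][8] = 5.

5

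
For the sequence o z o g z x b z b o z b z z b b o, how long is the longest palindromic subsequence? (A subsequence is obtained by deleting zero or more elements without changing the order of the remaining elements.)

11

One longest palindromic subsequence is ozzbzozbzzo (positions 1,2,5,7,8,10,11,12,13,14,17); it reads the same forward and backward, and the interval DP gives dp[1][17] = 11.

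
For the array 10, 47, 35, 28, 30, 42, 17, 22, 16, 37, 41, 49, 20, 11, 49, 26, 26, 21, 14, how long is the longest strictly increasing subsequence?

6

Let dp[i] be the longest increasing subsequence ending at position i. Then dp = [1, 2, 2, 2, 3, 4, 2, 3, 2, 4, 5, 6, 3, 2, 6, 4, 4, 4, 3].
The maximum is 6; one witness is 10, 28, 30, 37, 41, 49 at positions 1,4,5,10,11,12.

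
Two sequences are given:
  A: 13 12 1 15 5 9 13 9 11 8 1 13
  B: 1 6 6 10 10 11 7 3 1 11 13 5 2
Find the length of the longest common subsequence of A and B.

Backtracking the LCS table gives one alignment: 1 (A3,B1) → 11 (A9,B6) → 1 (A11,B9) → 13 (A12,B11).
So the longest common subsequence has length 4.

4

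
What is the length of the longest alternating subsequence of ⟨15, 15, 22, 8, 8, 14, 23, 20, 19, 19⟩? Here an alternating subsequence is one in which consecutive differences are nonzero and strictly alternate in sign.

5

A longest alternating subsequence is 15, 22, 8, 23, 20 (positions 1,3,4,7,8); its 4 consecutive differences strictly alternate in sign, and length 5 is optimal.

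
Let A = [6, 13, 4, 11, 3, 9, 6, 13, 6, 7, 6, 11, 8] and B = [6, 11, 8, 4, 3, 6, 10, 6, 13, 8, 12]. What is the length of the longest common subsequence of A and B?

6

A longest common subsequence is 6, 4, 3, 6, 13, 8 (length 6); the LCS DP confirms no longer common subsequence exists.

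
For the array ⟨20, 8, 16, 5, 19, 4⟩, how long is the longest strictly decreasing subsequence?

4

Scanning left to right, the best length ending at each element is: 20→1, 8→2, 16→2, 5→3, 19→2, 4→4.
So the longest decreasing subsequence has length 4, e.g. 20, 8, 5, 4.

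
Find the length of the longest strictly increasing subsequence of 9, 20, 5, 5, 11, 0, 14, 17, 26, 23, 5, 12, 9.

5

Let dp[i] be the longest increasing subsequence ending at position i. Then dp = [1, 2, 1, 1, 2, 1, 3, 4, 5, 5, 2, 3, 3].
The maximum is 5; one witness is 9, 11, 14, 17, 26 at positions 1,5,7,8,9.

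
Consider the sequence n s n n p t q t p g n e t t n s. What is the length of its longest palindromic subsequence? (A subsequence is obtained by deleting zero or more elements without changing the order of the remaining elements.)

One longest palindromic subsequence is snnptqtpnns (positions 2,3,4,5,6,7,8,9,11,15,16); it reads the same forward and backward, and the interval DP gives dp[1][16] = 11.

11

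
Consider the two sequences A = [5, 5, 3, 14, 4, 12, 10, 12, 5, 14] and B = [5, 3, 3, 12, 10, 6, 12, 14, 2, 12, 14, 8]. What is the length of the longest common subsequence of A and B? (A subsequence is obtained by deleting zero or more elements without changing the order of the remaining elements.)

Backtracking the LCS table gives one alignment: 5 (A1,B1) → 3 (A3,B3) → 12 (A6,B4) → 10 (A7,B5) → 12 (A8,B10) → 14 (A10,B11).
So the longest common subsequence has length 6.

6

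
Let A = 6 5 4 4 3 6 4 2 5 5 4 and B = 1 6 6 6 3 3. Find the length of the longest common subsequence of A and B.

2

Backtracking the LCS table gives one alignment: 6 (A1,B4) → 3 (A5,B6).
So the longest common subsequence has length 2.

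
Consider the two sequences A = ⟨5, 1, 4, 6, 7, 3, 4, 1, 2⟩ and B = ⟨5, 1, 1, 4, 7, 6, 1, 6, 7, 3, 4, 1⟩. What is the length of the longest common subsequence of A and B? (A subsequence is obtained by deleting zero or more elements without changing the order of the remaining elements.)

Backtracking the LCS table gives one alignment: 5 (A1,B1) → 1 (A2,B3) → 4 (A3,B4) → 6 (A4,B8) → 7 (A5,B9) → 3 (A6,B10) → 4 (A7,B11) → 1 (A8,B12).
So the longest common subsequence has length 8.

8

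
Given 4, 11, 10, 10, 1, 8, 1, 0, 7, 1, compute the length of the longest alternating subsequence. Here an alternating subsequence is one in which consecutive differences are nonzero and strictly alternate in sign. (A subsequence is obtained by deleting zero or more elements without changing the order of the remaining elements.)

7

Track the best alternating length ending on an up-step vs a down-step at each position: up/down = 1/1, 2/1, 2/3, 2/3, 1/3, 4/3, 1/5, 1/5, 6/5, 6/7.
The maximum over both is 7; one such subsequence is 4, 11, 1, 8, 1, 7, 1.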